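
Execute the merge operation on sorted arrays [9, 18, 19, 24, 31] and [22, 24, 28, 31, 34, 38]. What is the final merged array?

Merging process:

Compare 9 vs 22: take 9 from left. Merged: [9]
Compare 18 vs 22: take 18 from left. Merged: [9, 18]
Compare 19 vs 22: take 19 from left. Merged: [9, 18, 19]
Compare 24 vs 22: take 22 from right. Merged: [9, 18, 19, 22]
Compare 24 vs 24: take 24 from left. Merged: [9, 18, 19, 22, 24]
Compare 31 vs 24: take 24 from right. Merged: [9, 18, 19, 22, 24, 24]
Compare 31 vs 28: take 28 from right. Merged: [9, 18, 19, 22, 24, 24, 28]
Compare 31 vs 31: take 31 from left. Merged: [9, 18, 19, 22, 24, 24, 28, 31]
Append remaining from right: [31, 34, 38]. Merged: [9, 18, 19, 22, 24, 24, 28, 31, 31, 34, 38]

Final merged array: [9, 18, 19, 22, 24, 24, 28, 31, 31, 34, 38]
Total comparisons: 8

The merged array is [9, 18, 19, 22, 24, 24, 28, 31, 31, 34, 38], requiring 8 comparisons. The merge step runs in O(n) time where n is the total number of elements.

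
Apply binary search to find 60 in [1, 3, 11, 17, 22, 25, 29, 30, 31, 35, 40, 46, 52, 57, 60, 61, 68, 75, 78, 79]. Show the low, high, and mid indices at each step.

Binary search for 60 in [1, 3, 11, 17, 22, 25, 29, 30, 31, 35, 40, 46, 52, 57, 60, 61, 68, 75, 78, 79]:

lo=0, hi=19, mid=9, arr[mid]=35 -> 35 < 60, search right half
lo=10, hi=19, mid=14, arr[mid]=60 -> Found target at index 14!

Binary search finds 60 at index 14 after 2 comparisons. The search repeatedly halves the search space by comparing with the middle element.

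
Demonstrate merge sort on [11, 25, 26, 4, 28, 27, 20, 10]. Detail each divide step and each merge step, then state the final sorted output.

Merge sort trace:

Split: [11, 25, 26, 4, 28, 27, 20, 10] -> [11, 25, 26, 4] and [28, 27, 20, 10]
  Split: [11, 25, 26, 4] -> [11, 25] and [26, 4]
    Split: [11, 25] -> [11] and [25]
    Merge: [11] + [25] -> [11, 25]
    Split: [26, 4] -> [26] and [4]
    Merge: [26] + [4] -> [4, 26]
  Merge: [11, 25] + [4, 26] -> [4, 11, 25, 26]
  Split: [28, 27, 20, 10] -> [28, 27] and [20, 10]
    Split: [28, 27] -> [28] and [27]
    Merge: [28] + [27] -> [27, 28]
    Split: [20, 10] -> [20] and [10]
    Merge: [20] + [10] -> [10, 20]
  Merge: [27, 28] + [10, 20] -> [10, 20, 27, 28]
Merge: [4, 11, 25, 26] + [10, 20, 27, 28] -> [4, 10, 11, 20, 25, 26, 27, 28]

Final sorted array: [4, 10, 11, 20, 25, 26, 27, 28]

The merge sort proceeds by recursively splitting the array and merging sorted halves.
After all merges, the sorted array is [4, 10, 11, 20, 25, 26, 27, 28].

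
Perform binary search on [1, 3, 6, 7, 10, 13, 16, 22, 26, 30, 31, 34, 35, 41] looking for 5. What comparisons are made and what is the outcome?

Binary search for 5 in [1, 3, 6, 7, 10, 13, 16, 22, 26, 30, 31, 34, 35, 41]:

lo=0, hi=13, mid=6, arr[mid]=16 -> 16 > 5, search left half
lo=0, hi=5, mid=2, arr[mid]=6 -> 6 > 5, search left half
lo=0, hi=1, mid=0, arr[mid]=1 -> 1 < 5, search right half
lo=1, hi=1, mid=1, arr[mid]=3 -> 3 < 5, search right half
lo=2 > hi=1, target 5 not found

Binary search determines that 5 is not in the array after 4 comparisons. The search space was exhausted without finding the target.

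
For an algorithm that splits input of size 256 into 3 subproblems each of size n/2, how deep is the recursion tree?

For divide and conquer with division factor 2:

Problem sizes at each level:
Level 0: 256
Level 1: 128
Level 2: 64
Level 3: 32
Level 4: 16
Level 5: 8
Level 6: 4
Level 7: 2
Level 8: 1

The root is level 0 and the size-1 base case is level 8 (the tree spans levels 0 through 8, i.e. 9 levels counting the root), so the depth is the number of divisions: log_2(256) = 8

The recursion tree depth is log_2(256) = 8. At each level, the problem size is divided by 2, so it takes 8 divisions to reduce to a base case of size 1. The algorithm makes 3 recursive calls at each level.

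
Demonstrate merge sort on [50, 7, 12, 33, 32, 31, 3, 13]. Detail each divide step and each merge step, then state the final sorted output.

Merge sort trace:

Split: [50, 7, 12, 33, 32, 31, 3, 13] -> [50, 7, 12, 33] and [32, 31, 3, 13]
  Split: [50, 7, 12, 33] -> [50, 7] and [12, 33]
    Split: [50, 7] -> [50] and [7]
    Merge: [50] + [7] -> [7, 50]
    Split: [12, 33] -> [12] and [33]
    Merge: [12] + [33] -> [12, 33]
  Merge: [7, 50] + [12, 33] -> [7, 12, 33, 50]
  Split: [32, 31, 3, 13] -> [32, 31] and [3, 13]
    Split: [32, 31] -> [32] and [31]
    Merge: [32] + [31] -> [31, 32]
    Split: [3, 13] -> [3] and [13]
    Merge: [3] + [13] -> [3, 13]
  Merge: [31, 32] + [3, 13] -> [3, 13, 31, 32]
Merge: [7, 12, 33, 50] + [3, 13, 31, 32] -> [3, 7, 12, 13, 31, 32, 33, 50]

Final sorted array: [3, 7, 12, 13, 31, 32, 33, 50]

The merge sort proceeds by recursively splitting the array and merging sorted halves.
After all merges, the sorted array is [3, 7, 12, 13, 31, 32, 33, 50].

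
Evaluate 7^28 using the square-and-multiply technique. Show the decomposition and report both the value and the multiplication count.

Computing 7^28 by squaring (build up from 7^1; each line after the first costs one multiplication):

7^1 = 7
7^2 = (7^1)^2 = 7^2 = 49
7^3 = 7 * 7^2 = 7 * 49 = 343
7^6 = (7^3)^2 = 343^2 = 117649
7^7 = 7 * 7^6 = 7 * 117649 = 823543
7^14 = (7^7)^2 = 823543^2 = 678223072849
7^28 = (7^14)^2 = 678223072849^2 = 459986536544739960976801

Result: 459986536544739960976801
Multiplications needed: 6 (6 lines after 7^1)

7^28 = 459986536544739960976801. Using exponentiation by squaring, this requires 6 multiplications. The key idea: if the exponent is even, square the half-power; if odd, multiply by the base once.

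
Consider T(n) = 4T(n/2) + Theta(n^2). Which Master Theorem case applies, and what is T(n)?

Master Theorem for T(n) = 4T(n/2) + O(n^2):

a = 4, b = 2, c = 2
log_b(a) = log_2(4) = 2.0000

Case 2: c = 2 = log_2(4) = 2.0000
T(n) = O(n^2 log n) = O(n^2 log n)

For T(n) = 4T(n/2) + O(n^2): log_2(4) = 2.0000. This is Case 2 of the Master Theorem (c = log_b(a), equal work at all levels), giving O(n^2 log n).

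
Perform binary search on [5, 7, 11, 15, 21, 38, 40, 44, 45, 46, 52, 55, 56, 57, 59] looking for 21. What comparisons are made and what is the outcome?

Binary search for 21 in [5, 7, 11, 15, 21, 38, 40, 44, 45, 46, 52, 55, 56, 57, 59]:

lo=0, hi=14, mid=7, arr[mid]=44 -> 44 > 21, search left half
lo=0, hi=6, mid=3, arr[mid]=15 -> 15 < 21, search right half
lo=4, hi=6, mid=5, arr[mid]=38 -> 38 > 21, search left half
lo=4, hi=4, mid=4, arr[mid]=21 -> Found target at index 4!

Binary search finds 21 at index 4 after 4 comparisons. The search repeatedly halves the search space by comparing with the middle element.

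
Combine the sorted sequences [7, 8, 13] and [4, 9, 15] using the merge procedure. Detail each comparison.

Merging process:

Compare 7 vs 4: take 4 from right. Merged: [4]
Compare 7 vs 9: take 7 from left. Merged: [4, 7]
Compare 8 vs 9: take 8 from left. Merged: [4, 7, 8]
Compare 13 vs 9: take 9 from right. Merged: [4, 7, 8, 9]
Compare 13 vs 15: take 13 from left. Merged: [4, 7, 8, 9, 13]
Append remaining from right: [15]. Merged: [4, 7, 8, 9, 13, 15]

Final merged array: [4, 7, 8, 9, 13, 15]
Total comparisons: 5

The merged array is [4, 7, 8, 9, 13, 15], requiring 5 comparisons. The merge step runs in O(n) time where n is the total number of elements.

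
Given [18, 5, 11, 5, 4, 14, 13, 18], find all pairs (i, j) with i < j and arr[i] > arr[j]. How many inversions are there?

Finding inversions in [18, 5, 11, 5, 4, 14, 13, 18]:

(0, 1): arr[0]=18 > arr[1]=5
(0, 2): arr[0]=18 > arr[2]=11
(0, 3): arr[0]=18 > arr[3]=5
(0, 4): arr[0]=18 > arr[4]=4
(0, 5): arr[0]=18 > arr[5]=14
(0, 6): arr[0]=18 > arr[6]=13
(1, 4): arr[1]=5 > arr[4]=4
(2, 3): arr[2]=11 > arr[3]=5
(2, 4): arr[2]=11 > arr[4]=4
(3, 4): arr[3]=5 > arr[4]=4
(5, 6): arr[5]=14 > arr[6]=13

Total inversions: 11

The array has 11 inversion(s): (0,1), (0,2), (0,3), (0,4), (0,5), (0,6), (1,4), (2,3), (2,4), (3,4), (5,6). Each pair (i,j) satisfies i < j and arr[i] > arr[j].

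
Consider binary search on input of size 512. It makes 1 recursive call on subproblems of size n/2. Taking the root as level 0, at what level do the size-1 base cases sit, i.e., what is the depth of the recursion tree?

For divide and conquer with division factor 2:

Problem sizes at each level:
Level 0: 512
Level 1: 256
Level 2: 128
Level 3: 64
Level 4: 32
Level 5: 16
Level 6: 8
Level 7: 4
Level 8: 2
Level 9: 1

The root is level 0 and the size-1 base case is level 9 (the tree spans levels 0 through 9, i.e. 10 levels counting the root), so the depth is the number of divisions: log_2(512) = 9

The recursion tree depth is log_2(512) = 9. At each level, the problem size is divided by 2, so it takes 9 divisions to reduce to a base case of size 1. The algorithm makes 1 recursive call at each level.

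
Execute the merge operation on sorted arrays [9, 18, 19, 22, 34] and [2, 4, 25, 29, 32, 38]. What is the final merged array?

Merging process:

Compare 9 vs 2: take 2 from right. Merged: [2]
Compare 9 vs 4: take 4 from right. Merged: [2, 4]
Compare 9 vs 25: take 9 from left. Merged: [2, 4, 9]
Compare 18 vs 25: take 18 from left. Merged: [2, 4, 9, 18]
Compare 19 vs 25: take 19 from left. Merged: [2, 4, 9, 18, 19]
Compare 22 vs 25: take 22 from left. Merged: [2, 4, 9, 18, 19, 22]
Compare 34 vs 25: take 25 from right. Merged: [2, 4, 9, 18, 19, 22, 25]
Compare 34 vs 29: take 29 from right. Merged: [2, 4, 9, 18, 19, 22, 25, 29]
Compare 34 vs 32: take 32 from right. Merged: [2, 4, 9, 18, 19, 22, 25, 29, 32]
Compare 34 vs 38: take 34 from left. Merged: [2, 4, 9, 18, 19, 22, 25, 29, 32, 34]
Append remaining from right: [38]. Merged: [2, 4, 9, 18, 19, 22, 25, 29, 32, 34, 38]

Final merged array: [2, 4, 9, 18, 19, 22, 25, 29, 32, 34, 38]
Total comparisons: 10

The merged array is [2, 4, 9, 18, 19, 22, 25, 29, 32, 34, 38], requiring 10 comparisons. The merge step runs in O(n) time where n is the total number of elements.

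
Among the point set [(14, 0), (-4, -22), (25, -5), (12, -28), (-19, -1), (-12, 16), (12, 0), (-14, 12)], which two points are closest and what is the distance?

Computing all pairwise distances among 8 points:

d((14, 0), (-4, -22)) = 28.4253
d((14, 0), (25, -5)) = 12.083
d((14, 0), (12, -28)) = 28.0713
d((14, 0), (-19, -1)) = 33.0151
d((14, 0), (-12, 16)) = 30.5287
d((14, 0), (12, 0)) = 2.0 <-- minimum
d((14, 0), (-14, 12)) = 30.4631
d((-4, -22), (25, -5)) = 33.6155
d((-4, -22), (12, -28)) = 17.088
d((-4, -22), (-19, -1)) = 25.807
d((-4, -22), (-12, 16)) = 38.833
d((-4, -22), (12, 0)) = 27.2029
d((-4, -22), (-14, 12)) = 35.4401
d((25, -5), (12, -28)) = 26.4197
d((25, -5), (-19, -1)) = 44.1814
d((25, -5), (-12, 16)) = 42.5441
d((25, -5), (12, 0)) = 13.9284
d((25, -5), (-14, 12)) = 42.5441
d((12, -28), (-19, -1)) = 41.1096
d((12, -28), (-12, 16)) = 50.1199
d((12, -28), (12, 0)) = 28.0
d((12, -28), (-14, 12)) = 47.7074
d((-19, -1), (-12, 16)) = 18.3848
d((-19, -1), (12, 0)) = 31.0161
d((-19, -1), (-14, 12)) = 13.9284
d((-12, 16), (12, 0)) = 28.8444
d((-12, 16), (-14, 12)) = 4.4721
d((12, 0), (-14, 12)) = 28.6356

Closest pair: (14, 0) and (12, 0) with distance 2.0

The closest pair is (14, 0) and (12, 0) with Euclidean distance 2.0. For 8 points, brute-force pairwise comparison is shown above. For large n, the divide-and-conquer algorithm (sort by x, recurse on halves, check the dividing strip) achieves O(n log n).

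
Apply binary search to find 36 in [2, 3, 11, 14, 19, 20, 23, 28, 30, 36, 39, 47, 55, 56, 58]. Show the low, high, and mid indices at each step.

Binary search for 36 in [2, 3, 11, 14, 19, 20, 23, 28, 30, 36, 39, 47, 55, 56, 58]:

lo=0, hi=14, mid=7, arr[mid]=28 -> 28 < 36, search right half
lo=8, hi=14, mid=11, arr[mid]=47 -> 47 > 36, search left half
lo=8, hi=10, mid=9, arr[mid]=36 -> Found target at index 9!

Binary search finds 36 at index 9 after 3 comparisons. The search repeatedly halves the search space by comparing with the middle element.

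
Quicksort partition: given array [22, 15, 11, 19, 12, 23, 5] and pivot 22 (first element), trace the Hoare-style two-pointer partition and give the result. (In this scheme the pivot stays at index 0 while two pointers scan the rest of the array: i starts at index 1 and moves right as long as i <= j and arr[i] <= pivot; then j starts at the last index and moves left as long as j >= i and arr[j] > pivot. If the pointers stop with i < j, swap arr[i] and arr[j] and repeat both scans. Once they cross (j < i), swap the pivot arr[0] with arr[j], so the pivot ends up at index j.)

Hoare-style two-pointer partition with pivot = 22:

Initial array: [22, 15, 11, 19, 12, 23, 5]

Pointers start at i = 1, j = 6.
i stops at index 5 (arr[5]=23 > 22), j stops at index 6 (arr[6]=5 <= 22): swap arr[5] and arr[6], array becomes [22, 15, 11, 19, 12, 5, 23]
i ends at 6, j ends at 5: the pointers have crossed (j < i), so scanning stops.

Swap pivot arr[0] with arr[5] to place pivot at position 5: [5, 15, 11, 19, 12, 22, 23]
Pivot position: 5

After partitioning with pivot 22, the array becomes [5, 15, 11, 19, 12, 22, 23]. The pivot is placed at index 5. All elements to the left of the pivot are <= 22, and all elements to the right are > 22.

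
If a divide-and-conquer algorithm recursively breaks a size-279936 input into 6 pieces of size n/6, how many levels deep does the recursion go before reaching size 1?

For divide and conquer with division factor 6:

Problem sizes at each level:
Level 0: 279936
Level 1: 46656
Level 2: 7776
Level 3: 1296
Level 4: 216
Level 5: 36
Level 6: 6
Level 7: 1

The root is level 0 and the size-1 base case is level 7 (the tree spans levels 0 through 7, i.e. 8 levels counting the root), so the depth is the number of divisions: log_6(279936) = 7

The recursion tree depth is log_6(279936) = 7. At each level, the problem size is divided by 6, so it takes 7 divisions to reduce to a base case of size 1. The algorithm makes 6 recursive calls at each level.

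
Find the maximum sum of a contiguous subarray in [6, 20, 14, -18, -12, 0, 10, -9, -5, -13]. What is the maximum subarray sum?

Using Kadane's algorithm on [6, 20, 14, -18, -12, 0, 10, -9, -5, -13]:

Scanning through the array:
Position 1 (value 20): max_ending_here = 26, max_so_far = 26
Position 2 (value 14): max_ending_here = 40, max_so_far = 40
Position 3 (value -18): max_ending_here = 22, max_so_far = 40
Position 4 (value -12): max_ending_here = 10, max_so_far = 40
Position 5 (value 0): max_ending_here = 10, max_so_far = 40
Position 6 (value 10): max_ending_here = 20, max_so_far = 40
Position 7 (value -9): max_ending_here = 11, max_so_far = 40
Position 8 (value -5): max_ending_here = 6, max_so_far = 40
Position 9 (value -13): max_ending_here = -7, max_so_far = 40

Maximum subarray: [6, 20, 14]
Maximum sum: 40

The maximum subarray is [6, 20, 14] with sum 40. This subarray runs from index 0 to index 2.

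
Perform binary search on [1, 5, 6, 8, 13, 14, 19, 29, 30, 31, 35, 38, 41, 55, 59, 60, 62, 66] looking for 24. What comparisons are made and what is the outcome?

Binary search for 24 in [1, 5, 6, 8, 13, 14, 19, 29, 30, 31, 35, 38, 41, 55, 59, 60, 62, 66]:

lo=0, hi=17, mid=8, arr[mid]=30 -> 30 > 24, search left half
lo=0, hi=7, mid=3, arr[mid]=8 -> 8 < 24, search right half
lo=4, hi=7, mid=5, arr[mid]=14 -> 14 < 24, search right half
lo=6, hi=7, mid=6, arr[mid]=19 -> 19 < 24, search right half
lo=7, hi=7, mid=7, arr[mid]=29 -> 29 > 24, search left half
lo=7 > hi=6, target 24 not found

Binary search determines that 24 is not in the array after 5 comparisons. The search space was exhausted without finding the target.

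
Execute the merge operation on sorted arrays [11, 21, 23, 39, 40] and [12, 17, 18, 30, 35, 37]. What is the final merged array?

Merging process:

Compare 11 vs 12: take 11 from left. Merged: [11]
Compare 21 vs 12: take 12 from right. Merged: [11, 12]
Compare 21 vs 17: take 17 from right. Merged: [11, 12, 17]
Compare 21 vs 18: take 18 from right. Merged: [11, 12, 17, 18]
Compare 21 vs 30: take 21 from left. Merged: [11, 12, 17, 18, 21]
Compare 23 vs 30: take 23 from left. Merged: [11, 12, 17, 18, 21, 23]
Compare 39 vs 30: take 30 from right. Merged: [11, 12, 17, 18, 21, 23, 30]
Compare 39 vs 35: take 35 from right. Merged: [11, 12, 17, 18, 21, 23, 30, 35]
Compare 39 vs 37: take 37 from right. Merged: [11, 12, 17, 18, 21, 23, 30, 35, 37]
Append remaining from left: [39, 40]. Merged: [11, 12, 17, 18, 21, 23, 30, 35, 37, 39, 40]

Final merged array: [11, 12, 17, 18, 21, 23, 30, 35, 37, 39, 40]
Total comparisons: 9

The merged array is [11, 12, 17, 18, 21, 23, 30, 35, 37, 39, 40], requiring 9 comparisons. The merge step runs in O(n) time where n is the total number of elements.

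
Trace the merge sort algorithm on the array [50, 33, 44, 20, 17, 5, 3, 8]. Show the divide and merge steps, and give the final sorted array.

Merge sort trace:

Split: [50, 33, 44, 20, 17, 5, 3, 8] -> [50, 33, 44, 20] and [17, 5, 3, 8]
  Split: [50, 33, 44, 20] -> [50, 33] and [44, 20]
    Split: [50, 33] -> [50] and [33]
    Merge: [50] + [33] -> [33, 50]
    Split: [44, 20] -> [44] and [20]
    Merge: [44] + [20] -> [20, 44]
  Merge: [33, 50] + [20, 44] -> [20, 33, 44, 50]
  Split: [17, 5, 3, 8] -> [17, 5] and [3, 8]
    Split: [17, 5] -> [17] and [5]
    Merge: [17] + [5] -> [5, 17]
    Split: [3, 8] -> [3] and [8]
    Merge: [3] + [8] -> [3, 8]
  Merge: [5, 17] + [3, 8] -> [3, 5, 8, 17]
Merge: [20, 33, 44, 50] + [3, 5, 8, 17] -> [3, 5, 8, 17, 20, 33, 44, 50]

Final sorted array: [3, 5, 8, 17, 20, 33, 44, 50]

The merge sort proceeds by recursively splitting the array and merging sorted halves.
After all merges, the sorted array is [3, 5, 8, 17, 20, 33, 44, 50].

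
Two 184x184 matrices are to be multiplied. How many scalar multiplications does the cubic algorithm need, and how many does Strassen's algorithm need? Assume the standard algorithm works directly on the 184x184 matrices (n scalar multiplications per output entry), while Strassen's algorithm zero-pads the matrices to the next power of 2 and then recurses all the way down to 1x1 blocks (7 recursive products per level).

Matrix multiplication for 184x184 matrices:

Strassen's algorithm requires power-of-2 dimensions. Pad 184x184 to 256x256 (next power of 2).

Standard algorithm: 184^3 = 6229504 multiplications
Strassen's algorithm: 7^(log2(256)) = 7^8 = 5764801 multiplications
Savings: 6229504 - 5764801 = 464703 multiplications

Standard: 6229504 multiplications (184^3). Strassen: 5764801 multiplications (7^8, after padding to 256x256). Strassen reduces 8 recursive multiplications to 7 at each level.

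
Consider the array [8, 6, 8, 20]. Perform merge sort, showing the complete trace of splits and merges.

Merge sort trace:

Split: [8, 6, 8, 20] -> [8, 6] and [8, 20]
  Split: [8, 6] -> [8] and [6]
  Merge: [8] + [6] -> [6, 8]
  Split: [8, 20] -> [8] and [20]
  Merge: [8] + [20] -> [8, 20]
Merge: [6, 8] + [8, 20] -> [6, 8, 8, 20]

Final sorted array: [6, 8, 8, 20]

The merge sort proceeds by recursively splitting the array and merging sorted halves.
After all merges, the sorted array is [6, 8, 8, 20].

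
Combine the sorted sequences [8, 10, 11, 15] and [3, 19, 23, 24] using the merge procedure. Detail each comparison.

Merging process:

Compare 8 vs 3: take 3 from right. Merged: [3]
Compare 8 vs 19: take 8 from left. Merged: [3, 8]
Compare 10 vs 19: take 10 from left. Merged: [3, 8, 10]
Compare 11 vs 19: take 11 from left. Merged: [3, 8, 10, 11]
Compare 15 vs 19: take 15 from left. Merged: [3, 8, 10, 11, 15]
Append remaining from right: [19, 23, 24]. Merged: [3, 8, 10, 11, 15, 19, 23, 24]

Final merged array: [3, 8, 10, 11, 15, 19, 23, 24]
Total comparisons: 5

The merged array is [3, 8, 10, 11, 15, 19, 23, 24], requiring 5 comparisons. The merge step runs in O(n) time where n is the total number of elements.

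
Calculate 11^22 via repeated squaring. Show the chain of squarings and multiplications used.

Computing 11^22 by squaring (build up from 11^1; each line after the first costs one multiplication):

11^1 = 11
11^2 = (11^1)^2 = 11^2 = 121
11^4 = (11^2)^2 = 121^2 = 14641
11^5 = 11 * 11^4 = 11 * 14641 = 161051
11^10 = (11^5)^2 = 161051^2 = 25937424601
11^11 = 11 * 11^10 = 11 * 25937424601 = 285311670611
11^22 = (11^11)^2 = 285311670611^2 = 81402749386839761113321

Result: 81402749386839761113321
Multiplications needed: 6 (6 lines after 11^1)

11^22 = 81402749386839761113321. Using exponentiation by squaring, this requires 6 multiplications. The key idea: if the exponent is even, square the half-power; if odd, multiply by the base once.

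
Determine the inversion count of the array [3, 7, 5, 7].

Finding inversions in [3, 7, 5, 7]:

(1, 2): arr[1]=7 > arr[2]=5

Total inversions: 1

The array has 1 inversion(s): (1,2). Each pair (i,j) satisfies i < j and arr[i] > arr[j].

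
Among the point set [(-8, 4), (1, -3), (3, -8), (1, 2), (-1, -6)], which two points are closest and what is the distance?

Computing all pairwise distances among 5 points:

d((-8, 4), (1, -3)) = 11.4018
d((-8, 4), (3, -8)) = 16.2788
d((-8, 4), (1, 2)) = 9.2195
d((-8, 4), (-1, -6)) = 12.2066
d((1, -3), (3, -8)) = 5.3852
d((1, -3), (1, 2)) = 5.0
d((1, -3), (-1, -6)) = 3.6056 <-- minimum
d((3, -8), (1, 2)) = 10.198
d((3, -8), (-1, -6)) = 4.4721
d((1, 2), (-1, -6)) = 8.2462

Closest pair: (1, -3) and (-1, -6) with distance 3.6056

The closest pair is (1, -3) and (-1, -6) with Euclidean distance 3.6056. For 5 points, brute-force pairwise comparison is shown above. For large n, the divide-and-conquer algorithm (sort by x, recurse on halves, check the dividing strip) achieves O(n log n).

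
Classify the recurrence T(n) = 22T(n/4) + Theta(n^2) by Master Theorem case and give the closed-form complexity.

Master Theorem for T(n) = 22T(n/4) + O(n^2):

a = 22, b = 4, c = 2
log_b(a) = log_4(22) = 2.2297

Case 1: c = 2 < log_4(22) = 2.2297
T(n) = O(n^(log_4 22))

For T(n) = 22T(n/4) + O(n^2): log_4(22) = 2.2297. This is Case 1 of the Master Theorem (c < log_b(a), work dominated by leaves), giving O(n^(log_4 22)).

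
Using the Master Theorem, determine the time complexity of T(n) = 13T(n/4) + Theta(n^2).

Master Theorem for T(n) = 13T(n/4) + O(n^2):

a = 13, b = 4, c = 2
log_b(a) = log_4(13) = 1.8502

Case 3: c = 2 > log_4(13) = 1.8502
T(n) = O(n^2) = O(n^2)

For T(n) = 13T(n/4) + O(n^2): log_4(13) = 1.8502. This is Case 3 of the Master Theorem (c > log_b(a), work dominated by root), giving O(n^2).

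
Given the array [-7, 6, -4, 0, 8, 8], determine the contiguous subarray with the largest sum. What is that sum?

Using Kadane's algorithm on [-7, 6, -4, 0, 8, 8]:

Scanning through the array:
Position 1 (value 6): max_ending_here = 6, max_so_far = 6
Position 2 (value -4): max_ending_here = 2, max_so_far = 6
Position 3 (value 0): max_ending_here = 2, max_so_far = 6
Position 4 (value 8): max_ending_here = 10, max_so_far = 10
Position 5 (value 8): max_ending_here = 18, max_so_far = 18

Maximum subarray: [6, -4, 0, 8, 8]
Maximum sum: 18

The maximum subarray is [6, -4, 0, 8, 8] with sum 18. This subarray runs from index 1 to index 5.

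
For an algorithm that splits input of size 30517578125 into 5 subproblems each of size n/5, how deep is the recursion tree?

For divide and conquer with division factor 5:

Problem sizes at each level:
Level 0: 30517578125
Level 1: 6103515625
Level 2: 1220703125
Level 3: 244140625
Level 4: 48828125
Level 5: 9765625
Level 6: 1953125
Level 7: 390625
Level 8: 78125
Level 9: 15625
Level 10: 3125
Level 11: 625
Level 12: 125
Level 13: 25
Level 14: 5
Level 15: 1

The root is level 0 and the size-1 base case is level 15 (the tree spans levels 0 through 15, i.e. 16 levels counting the root), so the depth is the number of divisions: log_5(30517578125) = 15

The recursion tree depth is log_5(30517578125) = 15. At each level, the problem size is divided by 5, so it takes 15 divisions to reduce to a base case of size 1. The algorithm makes 5 recursive calls at each level.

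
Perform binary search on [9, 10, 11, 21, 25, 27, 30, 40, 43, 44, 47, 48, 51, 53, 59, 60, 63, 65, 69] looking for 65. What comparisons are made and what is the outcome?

Binary search for 65 in [9, 10, 11, 21, 25, 27, 30, 40, 43, 44, 47, 48, 51, 53, 59, 60, 63, 65, 69]:

lo=0, hi=18, mid=9, arr[mid]=44 -> 44 < 65, search right half
lo=10, hi=18, mid=14, arr[mid]=59 -> 59 < 65, search right half
lo=15, hi=18, mid=16, arr[mid]=63 -> 63 < 65, search right half
lo=17, hi=18, mid=17, arr[mid]=65 -> Found target at index 17!

Binary search finds 65 at index 17 after 4 comparisons. The search repeatedly halves the search space by comparing with the middle element.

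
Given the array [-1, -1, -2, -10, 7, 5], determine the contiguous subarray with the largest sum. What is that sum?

Using Kadane's algorithm on [-1, -1, -2, -10, 7, 5]:

Scanning through the array:
Position 1 (value -1): max_ending_here = -1, max_so_far = -1
Position 2 (value -2): max_ending_here = -2, max_so_far = -1
Position 3 (value -10): max_ending_here = -10, max_so_far = -1
Position 4 (value 7): max_ending_here = 7, max_so_far = 7
Position 5 (value 5): max_ending_here = 12, max_so_far = 12

Maximum subarray: [7, 5]
Maximum sum: 12

The maximum subarray is [7, 5] with sum 12. This subarray runs from index 4 to index 5.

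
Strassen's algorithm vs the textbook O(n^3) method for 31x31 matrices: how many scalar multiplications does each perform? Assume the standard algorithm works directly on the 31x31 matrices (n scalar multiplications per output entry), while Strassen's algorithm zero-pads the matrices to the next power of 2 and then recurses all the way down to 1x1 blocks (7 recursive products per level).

Matrix multiplication for 31x31 matrices:

Strassen's algorithm requires power-of-2 dimensions. Pad 31x31 to 32x32 (next power of 2).

Standard algorithm: 31^3 = 29791 multiplications
Strassen's algorithm: 7^(log2(32)) = 7^5 = 16807 multiplications
Savings: 29791 - 16807 = 12984 multiplications

Standard: 29791 multiplications (31^3). Strassen: 16807 multiplications (7^5, after padding to 32x32). Strassen reduces 8 recursive multiplications to 7 at each level.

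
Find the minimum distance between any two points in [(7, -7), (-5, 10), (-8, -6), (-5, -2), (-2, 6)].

Computing all pairwise distances among 5 points:

d((7, -7), (-5, 10)) = 20.8087
d((7, -7), (-8, -6)) = 15.0333
d((7, -7), (-5, -2)) = 13.0
d((7, -7), (-2, 6)) = 15.8114
d((-5, 10), (-8, -6)) = 16.2788
d((-5, 10), (-5, -2)) = 12.0
d((-5, 10), (-2, 6)) = 5.0 <-- minimum
d((-8, -6), (-5, -2)) = 5.0 <-- minimum
d((-8, -6), (-2, 6)) = 13.4164
d((-5, -2), (-2, 6)) = 8.544

Minimum distance: 5.0 (tie among 2 pairs: (-5, 10) and (-2, 6); (-8, -6) and (-5, -2))

The minimum Euclidean distance is 5.0. There is a tie: 2 pairs achieve this minimum — (-5, 10) and (-2, 6); (-8, -6) and (-5, -2). Any of these is a valid closest pair. For 5 points, brute-force pairwise comparison is shown above. For large n, the divide-and-conquer algorithm (sort by x, recurse on halves, check the dividing strip) achieves O(n log n).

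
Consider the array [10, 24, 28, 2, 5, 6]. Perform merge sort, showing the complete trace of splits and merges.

Merge sort trace:

Split: [10, 24, 28, 2, 5, 6] -> [10, 24, 28] and [2, 5, 6]
  Split: [10, 24, 28] -> [10] and [24, 28]
    Split: [24, 28] -> [24] and [28]
    Merge: [24] + [28] -> [24, 28]
  Merge: [10] + [24, 28] -> [10, 24, 28]
  Split: [2, 5, 6] -> [2] and [5, 6]
    Split: [5, 6] -> [5] and [6]
    Merge: [5] + [6] -> [5, 6]
  Merge: [2] + [5, 6] -> [2, 5, 6]
Merge: [10, 24, 28] + [2, 5, 6] -> [2, 5, 6, 10, 24, 28]

Final sorted array: [2, 5, 6, 10, 24, 28]

The merge sort proceeds by recursively splitting the array and merging sorted halves.
After all merges, the sorted array is [2, 5, 6, 10, 24, 28].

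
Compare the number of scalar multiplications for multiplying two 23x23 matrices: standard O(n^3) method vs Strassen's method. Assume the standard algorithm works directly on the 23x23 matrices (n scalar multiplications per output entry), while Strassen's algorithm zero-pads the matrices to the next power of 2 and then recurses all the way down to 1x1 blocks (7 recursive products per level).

Matrix multiplication for 23x23 matrices:

Strassen's algorithm requires power-of-2 dimensions. Pad 23x23 to 32x32 (next power of 2).

Standard algorithm: 23^3 = 12167 multiplications
Strassen's algorithm: 7^(log2(32)) = 7^5 = 16807 multiplications
Difference: 12167 - 16807 = -4640 (Strassen uses MORE here due to padding overhead — for small or just-over-power-of-2 n, padding can outweigh the per-level savings)

Standard: 12167 multiplications (23^3). Strassen: 16807 multiplications (7^5, after padding to 32x32). Strassen reduces 8 recursive multiplications to 7 at each level.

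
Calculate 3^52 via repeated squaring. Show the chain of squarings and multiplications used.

Computing 3^52 by squaring (build up from 3^1; each line after the first costs one multiplication):

3^1 = 3
3^2 = (3^1)^2 = 3^2 = 9
3^3 = 3 * 3^2 = 3 * 9 = 27
3^6 = (3^3)^2 = 27^2 = 729
3^12 = (3^6)^2 = 729^2 = 531441
3^13 = 3 * 3^12 = 3 * 531441 = 1594323
3^26 = (3^13)^2 = 1594323^2 = 2541865828329
3^52 = (3^26)^2 = 2541865828329^2 = 6461081889226673298932241

Result: 6461081889226673298932241
Multiplications needed: 7 (7 lines after 3^1)

3^52 = 6461081889226673298932241. Using exponentiation by squaring, this requires 7 multiplications. The key idea: if the exponent is even, square the half-power; if odd, multiply by the base once.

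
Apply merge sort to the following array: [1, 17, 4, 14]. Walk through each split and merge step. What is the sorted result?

Merge sort trace:

Split: [1, 17, 4, 14] -> [1, 17] and [4, 14]
  Split: [1, 17] -> [1] and [17]
  Merge: [1] + [17] -> [1, 17]
  Split: [4, 14] -> [4] and [14]
  Merge: [4] + [14] -> [4, 14]
Merge: [1, 17] + [4, 14] -> [1, 4, 14, 17]

Final sorted array: [1, 4, 14, 17]

The merge sort proceeds by recursively splitting the array and merging sorted halves.
After all merges, the sorted array is [1, 4, 14, 17].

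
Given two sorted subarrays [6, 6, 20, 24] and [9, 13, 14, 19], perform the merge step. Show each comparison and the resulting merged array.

Merging process:

Compare 6 vs 9: take 6 from left. Merged: [6]
Compare 6 vs 9: take 6 from left. Merged: [6, 6]
Compare 20 vs 9: take 9 from right. Merged: [6, 6, 9]
Compare 20 vs 13: take 13 from right. Merged: [6, 6, 9, 13]
Compare 20 vs 14: take 14 from right. Merged: [6, 6, 9, 13, 14]
Compare 20 vs 19: take 19 from right. Merged: [6, 6, 9, 13, 14, 19]
Append remaining from left: [20, 24]. Merged: [6, 6, 9, 13, 14, 19, 20, 24]

Final merged array: [6, 6, 9, 13, 14, 19, 20, 24]
Total comparisons: 6

The merged array is [6, 6, 9, 13, 14, 19, 20, 24], requiring 6 comparisons. The merge step runs in O(n) time where n is the total number of elements.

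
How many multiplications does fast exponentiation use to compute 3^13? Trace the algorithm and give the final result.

Computing 3^13 by squaring (build up from 3^1; each line after the first costs one multiplication):

3^1 = 3
3^2 = (3^1)^2 = 3^2 = 9
3^3 = 3 * 3^2 = 3 * 9 = 27
3^6 = (3^3)^2 = 27^2 = 729
3^12 = (3^6)^2 = 729^2 = 531441
3^13 = 3 * 3^12 = 3 * 531441 = 1594323

Result: 1594323
Multiplications needed: 5 (5 lines after 3^1)

3^13 = 1594323. Using exponentiation by squaring, this requires 5 multiplications. The key idea: if the exponent is even, square the half-power; if odd, multiply by the base once.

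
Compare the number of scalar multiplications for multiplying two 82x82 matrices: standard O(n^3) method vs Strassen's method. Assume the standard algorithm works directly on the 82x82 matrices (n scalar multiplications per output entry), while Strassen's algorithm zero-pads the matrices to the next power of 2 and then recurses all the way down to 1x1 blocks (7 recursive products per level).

Matrix multiplication for 82x82 matrices:

Strassen's algorithm requires power-of-2 dimensions. Pad 82x82 to 128x128 (next power of 2).

Standard algorithm: 82^3 = 551368 multiplications
Strassen's algorithm: 7^(log2(128)) = 7^7 = 823543 multiplications
Difference: 551368 - 823543 = -272175 (Strassen uses MORE here due to padding overhead — for small or just-over-power-of-2 n, padding can outweigh the per-level savings)

Standard: 551368 multiplications (82^3). Strassen: 823543 multiplications (7^7, after padding to 128x128). Strassen reduces 8 recursive multiplications to 7 at each level.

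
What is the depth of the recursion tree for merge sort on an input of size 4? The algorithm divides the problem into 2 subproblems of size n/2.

For divide and conquer with division factor 2:

Problem sizes at each level:
Level 0: 4
Level 1: 2
Level 2: 1

The root is level 0 and the size-1 base case is level 2 (the tree spans levels 0 through 2, i.e. 3 levels counting the root), so the depth is the number of divisions: log_2(4) = 2

The recursion tree depth is log_2(4) = 2. At each level, the problem size is divided by 2, so it takes 2 divisions to reduce to a base case of size 1. The algorithm makes 2 recursive calls at each level.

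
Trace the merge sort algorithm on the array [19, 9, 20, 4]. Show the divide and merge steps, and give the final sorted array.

Merge sort trace:

Split: [19, 9, 20, 4] -> [19, 9] and [20, 4]
  Split: [19, 9] -> [19] and [9]
  Merge: [19] + [9] -> [9, 19]
  Split: [20, 4] -> [20] and [4]
  Merge: [20] + [4] -> [4, 20]
Merge: [9, 19] + [4, 20] -> [4, 9, 19, 20]

Final sorted array: [4, 9, 19, 20]

The merge sort proceeds by recursively splitting the array and merging sorted halves.
After all merges, the sorted array is [4, 9, 19, 20].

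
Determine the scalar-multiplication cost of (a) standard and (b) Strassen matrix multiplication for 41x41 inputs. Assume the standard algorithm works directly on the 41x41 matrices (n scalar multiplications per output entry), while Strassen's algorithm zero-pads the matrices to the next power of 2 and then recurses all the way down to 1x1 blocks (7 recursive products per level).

Matrix multiplication for 41x41 matrices:

Strassen's algorithm requires power-of-2 dimensions. Pad 41x41 to 64x64 (next power of 2).

Standard algorithm: 41^3 = 68921 multiplications
Strassen's algorithm: 7^(log2(64)) = 7^6 = 117649 multiplications
Difference: 68921 - 117649 = -48728 (Strassen uses MORE here due to padding overhead — for small or just-over-power-of-2 n, padding can outweigh the per-level savings)

Standard: 68921 multiplications (41^3). Strassen: 117649 multiplications (7^6, after padding to 64x64). Strassen reduces 8 recursive multiplications to 7 at each level.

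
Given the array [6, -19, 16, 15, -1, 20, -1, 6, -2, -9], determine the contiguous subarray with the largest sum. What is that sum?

Using Kadane's algorithm on [6, -19, 16, 15, -1, 20, -1, 6, -2, -9]:

Scanning through the array:
Position 1 (value -19): max_ending_here = -13, max_so_far = 6
Position 2 (value 16): max_ending_here = 16, max_so_far = 16
Position 3 (value 15): max_ending_here = 31, max_so_far = 31
Position 4 (value -1): max_ending_here = 30, max_so_far = 31
Position 5 (value 20): max_ending_here = 50, max_so_far = 50
Position 6 (value -1): max_ending_here = 49, max_so_far = 50
Position 7 (value 6): max_ending_here = 55, max_so_far = 55
Position 8 (value -2): max_ending_here = 53, max_so_far = 55
Position 9 (value -9): max_ending_here = 44, max_so_far = 55

Maximum subarray: [16, 15, -1, 20, -1, 6]
Maximum sum: 55

The maximum subarray is [16, 15, -1, 20, -1, 6] with sum 55. This subarray runs from index 2 to index 7.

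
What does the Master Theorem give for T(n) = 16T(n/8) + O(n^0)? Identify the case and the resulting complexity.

Master Theorem for T(n) = 16T(n/8) + O(n^0):

a = 16, b = 8, c = 0
log_b(a) = log_8(16) = 1.3333

Case 1: c = 0 < log_8(16) = 1.3333
T(n) = O(n^(log_8 16))

For T(n) = 16T(n/8) + O(n^0): log_8(16) = 1.3333. This is Case 1 of the Master Theorem (c < log_b(a), work dominated by leaves), giving O(n^(log_8 16)).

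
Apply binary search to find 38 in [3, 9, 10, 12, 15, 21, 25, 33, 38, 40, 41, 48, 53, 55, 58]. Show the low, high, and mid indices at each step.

Binary search for 38 in [3, 9, 10, 12, 15, 21, 25, 33, 38, 40, 41, 48, 53, 55, 58]:

lo=0, hi=14, mid=7, arr[mid]=33 -> 33 < 38, search right half
lo=8, hi=14, mid=11, arr[mid]=48 -> 48 > 38, search left half
lo=8, hi=10, mid=9, arr[mid]=40 -> 40 > 38, search left half
lo=8, hi=8, mid=8, arr[mid]=38 -> Found target at index 8!

Binary search finds 38 at index 8 after 4 comparisons. The search repeatedly halves the search space by comparing with the middle element.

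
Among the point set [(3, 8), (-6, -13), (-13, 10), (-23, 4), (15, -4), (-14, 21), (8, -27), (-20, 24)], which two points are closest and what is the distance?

Computing all pairwise distances among 8 points:

d((3, 8), (-6, -13)) = 22.8473
d((3, 8), (-13, 10)) = 16.1245
d((3, 8), (-23, 4)) = 26.3059
d((3, 8), (15, -4)) = 16.9706
d((3, 8), (-14, 21)) = 21.4009
d((3, 8), (8, -27)) = 35.3553
d((3, 8), (-20, 24)) = 28.0179
d((-6, -13), (-13, 10)) = 24.0416
d((-6, -13), (-23, 4)) = 24.0416
d((-6, -13), (15, -4)) = 22.8473
d((-6, -13), (-14, 21)) = 34.9285
d((-6, -13), (8, -27)) = 19.799
d((-6, -13), (-20, 24)) = 39.5601
d((-13, 10), (-23, 4)) = 11.6619
d((-13, 10), (15, -4)) = 31.305
d((-13, 10), (-14, 21)) = 11.0454
d((-13, 10), (8, -27)) = 42.5441
d((-13, 10), (-20, 24)) = 15.6525
d((-23, 4), (15, -4)) = 38.833
d((-23, 4), (-14, 21)) = 19.2354
d((-23, 4), (8, -27)) = 43.8406
d((-23, 4), (-20, 24)) = 20.2237
d((15, -4), (-14, 21)) = 38.2884
d((15, -4), (8, -27)) = 24.0416
d((15, -4), (-20, 24)) = 44.8219
d((-14, 21), (8, -27)) = 52.8015
d((-14, 21), (-20, 24)) = 6.7082 <-- minimum
d((8, -27), (-20, 24)) = 58.1808

Closest pair: (-14, 21) and (-20, 24) with distance 6.7082

The closest pair is (-14, 21) and (-20, 24) with Euclidean distance 6.7082. For 8 points, brute-force pairwise comparison is shown above. For large n, the divide-and-conquer algorithm (sort by x, recurse on halves, check the dividing strip) achieves O(n log n).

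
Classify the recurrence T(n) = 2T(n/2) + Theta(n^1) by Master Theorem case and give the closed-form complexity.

Master Theorem for T(n) = 2T(n/2) + O(n^1):

a = 2, b = 2, c = 1
log_b(a) = log_2(2) = 1.0000

Case 2: c = 1 = log_2(2) = 1.0000
T(n) = O(n^1 log n) = O(n log n)

For T(n) = 2T(n/2) + O(n^1): log_2(2) = 1.0000. This is Case 2 of the Master Theorem (c = log_b(a), equal work at all levels), giving O(n log n).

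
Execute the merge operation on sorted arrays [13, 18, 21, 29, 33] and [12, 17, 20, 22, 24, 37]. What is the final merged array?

Merging process:

Compare 13 vs 12: take 12 from right. Merged: [12]
Compare 13 vs 17: take 13 from left. Merged: [12, 13]
Compare 18 vs 17: take 17 from right. Merged: [12, 13, 17]
Compare 18 vs 20: take 18 from left. Merged: [12, 13, 17, 18]
Compare 21 vs 20: take 20 from right. Merged: [12, 13, 17, 18, 20]
Compare 21 vs 22: take 21 from left. Merged: [12, 13, 17, 18, 20, 21]
Compare 29 vs 22: take 22 from right. Merged: [12, 13, 17, 18, 20, 21, 22]
Compare 29 vs 24: take 24 from right. Merged: [12, 13, 17, 18, 20, 21, 22, 24]
Compare 29 vs 37: take 29 from left. Merged: [12, 13, 17, 18, 20, 21, 22, 24, 29]
Compare 33 vs 37: take 33 from left. Merged: [12, 13, 17, 18, 20, 21, 22, 24, 29, 33]
Append remaining from right: [37]. Merged: [12, 13, 17, 18, 20, 21, 22, 24, 29, 33, 37]

Final merged array: [12, 13, 17, 18, 20, 21, 22, 24, 29, 33, 37]
Total comparisons: 10

The merged array is [12, 13, 17, 18, 20, 21, 22, 24, 29, 33, 37], requiring 10 comparisons. The merge step runs in O(n) time where n is the total number of elements.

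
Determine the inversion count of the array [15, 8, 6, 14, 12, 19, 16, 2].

Finding inversions in [15, 8, 6, 14, 12, 19, 16, 2]:

(0, 1): arr[0]=15 > arr[1]=8
(0, 2): arr[0]=15 > arr[2]=6
(0, 3): arr[0]=15 > arr[3]=14
(0, 4): arr[0]=15 > arr[4]=12
(0, 7): arr[0]=15 > arr[7]=2
(1, 2): arr[1]=8 > arr[2]=6
(1, 7): arr[1]=8 > arr[7]=2
(2, 7): arr[2]=6 > arr[7]=2
(3, 4): arr[3]=14 > arr[4]=12
(3, 7): arr[3]=14 > arr[7]=2
(4, 7): arr[4]=12 > arr[7]=2
(5, 6): arr[5]=19 > arr[6]=16
(5, 7): arr[5]=19 > arr[7]=2
(6, 7): arr[6]=16 > arr[7]=2

Total inversions: 14

The array has 14 inversion(s): (0,1), (0,2), (0,3), (0,4), (0,7), (1,2), (1,7), (2,7), (3,4), (3,7), (4,7), (5,6), (5,7), (6,7). Each pair (i,j) satisfies i < j and arr[i] > arr[j].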